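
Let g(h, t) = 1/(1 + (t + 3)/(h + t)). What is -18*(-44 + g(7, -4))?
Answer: 765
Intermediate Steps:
g(h, t) = 1/(1 + (3 + t)/(h + t))
-18*(-44 + g(7, -4)) = -18*(-44 + (7 - 4)/(3 + 7 + 2*(-4))) = -18*(-44 + 3/(3 + 7 - 8)) = -18*(-44 + 3/2) = -18*(-85/2) = 765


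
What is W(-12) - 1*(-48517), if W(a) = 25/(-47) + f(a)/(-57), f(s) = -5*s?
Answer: 43324266/893 ≈ 48515.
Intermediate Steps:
W(a) = -25/47 + 5*a/57 (W(a) = 25/(-47) - 5*a/(-57) = 25*(-1/47) - 5*a*(-1/57) = -25/47 + 5*a/57)
W(-12) - 1*(-48517) = (-25/47 + (5/57)*(-12)) - 1*(-48517) = (-25/47 - 20/19) + 48517 = -1415/893 + 48517 = 43324266/893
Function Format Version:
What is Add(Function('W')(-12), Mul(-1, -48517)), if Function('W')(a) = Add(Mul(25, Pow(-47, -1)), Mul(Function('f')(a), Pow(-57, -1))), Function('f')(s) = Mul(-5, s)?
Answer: Rational(43324266, 893) ≈ 48515.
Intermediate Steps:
Function('W')(a) = Add(Rational(-25, 47), Mul(Rational(5, 57), a)) (Function('W')(a) = Add(Mul(25, Pow(-47, -1)), Mul(Mul(-5, a), Pow(-57, -1))) = Add(Mul(25, Rational(-1, 47)), Mul(Mul(-5, a), Rational(-1, 57))) = Add(Rational(-25, 47), Mul(Rational(5, 57), a)))
Add(Function('W')(-12), Mul(-1, -48517)) = Add(Add(Rational(-25, 47), Mul(Rational(5, 57), -12)), Mul(-1, -48517)) = Add(Add(Rational(-25, 47), Rational(-20, 19)), 48517) = Add(Rational(-1415, 893), 48517) = Rational(43324266, 893)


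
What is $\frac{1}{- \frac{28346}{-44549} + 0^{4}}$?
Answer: $\frac{44549}{28346} \approx 1.5716$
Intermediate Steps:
$\frac{1}{- \frac{28346}{-44549} + 0^{4}} = \frac{1}{\left(-28346\right) \left(- \frac{1}{44549}\right) + 0} = \frac{1}{\frac{28346}{44549} + 0} = \frac{1}{\frac{28346}{44549}} = \frac{44549}{28346}$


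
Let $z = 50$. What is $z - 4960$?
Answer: $-4910$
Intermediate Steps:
$z - 4960 = 50 - 4960 = -4910$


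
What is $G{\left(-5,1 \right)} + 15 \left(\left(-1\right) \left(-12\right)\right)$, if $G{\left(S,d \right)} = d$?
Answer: $181$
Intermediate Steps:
$G{\left(-5,1 \right)} + 15 \left(\left(-1\right) \left(-12\right)\right) = 1 + 15 \left(\left(-1\right) \left(-12\right)\right) = 1 + 15 \cdot 12 = 1 + 180 = 181$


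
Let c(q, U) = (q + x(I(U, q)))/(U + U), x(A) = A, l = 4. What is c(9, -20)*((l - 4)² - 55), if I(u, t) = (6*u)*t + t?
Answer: -5841/4 ≈ -1460.3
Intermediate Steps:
I(u, t) = t + 6*t*u (I(u, t) = 6*t*u + t = t + 6*t*u)
c(q, U) = (q + q*(1 + 6*U))/(2*U) (c(q, U) = (q + q*(1 + 6*U))/(U + U) = (q + q*(1 + 6*U))/((2*U)) = (q + q*(1 + 6*U))*(1/(2*U)) = (q + q*(1 + 6*U))/(2*U))
c(9, -20)*((l - 4)² - 55) = (3*9 + 9/(-20))*((4 - 4)² - 55) = (27 + 9*(-1/20))*(0² - 55) = (27 - 9/20)*(0 - 55) = (531/20)*(-55) = -5841/4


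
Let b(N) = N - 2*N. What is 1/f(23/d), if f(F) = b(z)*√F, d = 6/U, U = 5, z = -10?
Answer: √690/1150 ≈ 0.022842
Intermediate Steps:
b(N) = -N
d = 6/5 ≈ 1.2000
f(F) = 10*√F (f(F) = (-1*(-10))*√F = 10*√F)
1/f(23/d) = 1/(10*√(23/(6/5))) = 1/(10*√(23*(⅚))) = 1/(10*√(115/6)) = 1/(10*(√690/6)) = 1/(5*√690/3) = √690/1150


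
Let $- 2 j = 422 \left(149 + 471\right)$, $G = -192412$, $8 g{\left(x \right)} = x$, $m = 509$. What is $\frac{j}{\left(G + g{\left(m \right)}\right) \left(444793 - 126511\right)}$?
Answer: $\frac{523280}{244884101967} \approx 2.1368 \cdot 10^{-6}$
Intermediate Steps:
$g{\left(x \right)} = \frac{x}{8}$
$j = -130820$ ($j = - \frac{422 \left(149 + 471\right)}{2} = - \frac{422 \cdot 620}{2} = \left(- \frac{1}{2}\right) 261640 = -130820$)
$\frac{j}{\left(G + g{\left(m \right)}\right) \left(444793 - 126511\right)} = - \frac{130820}{\left(-192412 + \frac{1}{8} \cdot 509\right) \left(444793 - 126511\right)} = - \frac{130820}{\left(-192412 + \frac{509}{8}\right) 318282} = - \frac{130820}{\left(- \frac{1538787}{8}\right) 318282} = - \frac{130820}{- \frac{244884101967}{4}} = \left(-130820\right) \left(- \frac{4}{244884101967}\right) = \frac{523280}{244884101967}$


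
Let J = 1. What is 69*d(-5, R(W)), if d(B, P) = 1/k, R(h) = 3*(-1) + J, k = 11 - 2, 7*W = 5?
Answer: 23/3 ≈ 7.6667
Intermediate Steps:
W = 5/7 (W = (⅐)*5 = 5/7 ≈ 0.71429)
k = 9
R(h) = -2 (R(h) = 3*(-1) + 1 = -3 + 1 = -2)
d(B, P) = ⅑ (d(B, P) = 1/9 = ⅑)
69*d(-5, R(W)) = 69*(⅑) = 23/3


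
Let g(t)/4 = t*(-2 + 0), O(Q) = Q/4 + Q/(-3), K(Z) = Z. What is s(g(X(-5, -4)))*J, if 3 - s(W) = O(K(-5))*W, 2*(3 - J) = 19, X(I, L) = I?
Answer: 533/6 ≈ 88.833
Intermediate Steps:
O(Q) = -Q/12 (O(Q) = Q*(¼) + Q*(-⅓) = Q/4 - Q/3 = -Q/12)
J = -13/2 (J = 3 - ½*19 = 3 - 19/2 = -13/2 ≈ -6.5000)
g(t) = -8*t (g(t) = 4*(t*(-2 + 0)) = 4*(t*(-2)) = 4*(-2*t) = -8*t)
s(W) = 3 - 5*W/12 (s(W) = 3 - (-1/12*(-5))*W = 3 - 5*W/12)
s(g(X(-5, -4)))*J = (3 - (-10)*(-5)/3)*(-13/2) = (3 - 5/12*40)*(-13/2) = (3 - 50/3)*(-13/2) = -41/3*(-13/2) = 533/6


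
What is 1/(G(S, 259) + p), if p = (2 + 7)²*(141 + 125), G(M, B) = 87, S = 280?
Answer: 1/21633 ≈ 4.6226e-5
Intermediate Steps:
p = 21546 (p = 9²*266 = 81*266 = 21546)
1/(G(S, 259) + p) = 1/(87 + 21546) = 1/21633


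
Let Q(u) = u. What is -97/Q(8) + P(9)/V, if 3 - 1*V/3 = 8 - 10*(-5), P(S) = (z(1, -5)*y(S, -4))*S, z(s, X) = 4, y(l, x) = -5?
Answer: -971/88 ≈ -11.034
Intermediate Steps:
P(S) = -20*S (P(S) = (4*(-5))*S = -20*S)
V = -165 (V = 9 - 3*(8 - 10*(-5)) = 9 - 3*(8 + 50) = 9 - 3*58 = 9 - 174 = -165)
-97/Q(8) + P(9)/V = -97/8 - 20*9/(-165) = -97*⅛ - 180*(-1/165) = -97/8 + 12/11 = -971/88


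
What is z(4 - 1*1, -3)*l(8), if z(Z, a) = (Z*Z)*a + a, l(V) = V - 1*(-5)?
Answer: -390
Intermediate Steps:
l(V) = 5 + V (l(V) = V + 5 = 5 + V)
z(Z, a) = a + a*Z² (z(Z, a) = Z²*a + a = a*Z² + a = a + a*Z²)
z(4 - 1*1, -3)*l(8) = (-3*(1 + (4 - 1*1)²))*(5 + 8) = -3*(1 + (4 - 1)²)*13 = -3*(1 + 3²)*13 = -3*(1 + 9)*13 = -3*10*13 = -30*13 = -390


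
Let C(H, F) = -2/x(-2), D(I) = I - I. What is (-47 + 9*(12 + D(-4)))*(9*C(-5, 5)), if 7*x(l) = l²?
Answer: -3843/2 ≈ -1921.5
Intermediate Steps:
x(l) = l²/7
D(I) = 0
C(H, F) = -7/2 (C(H, F) = -2/((⅐)*(-2)²) = -2/((⅐)*4) = -2/4/7 = -2*7/4 = -7/2)
(-47 + 9*(12 + D(-4)))*(9*C(-5, 5)) = (-47 + 9*(12 + 0))*(9*(-7/2)) = (-47 + 9*12)*(-63/2) = (-47 + 108)*(-63/2) = 61*(-63/2) = -3843/2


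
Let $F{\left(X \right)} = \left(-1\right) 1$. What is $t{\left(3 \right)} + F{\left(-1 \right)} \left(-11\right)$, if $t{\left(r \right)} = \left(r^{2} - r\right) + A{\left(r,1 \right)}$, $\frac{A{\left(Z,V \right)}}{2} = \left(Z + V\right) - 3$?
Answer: $19$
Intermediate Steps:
$F{\left(X \right)} = -1$
$A{\left(Z,V \right)} = -6 + 2 V + 2 Z$ ($A{\left(Z,V \right)} = 2 \left(\left(Z + V\right) - 3\right) = 2 \left(\left(V + Z\right) - 3\right) = 2 \left(-3 + V + Z\right) = -6 + 2 V + 2 Z$)
$t{\left(r \right)} = -4 + r + r^{2}$ ($t{\left(r \right)} = \left(r^{2} - r\right) + \left(-6 + 2 \cdot 1 + 2 r\right) = \left(r^{2} - r\right) + \left(-6 + 2 + 2 r\right) = \left(r^{2} - r\right) + \left(-4 + 2 r\right) = -4 + r + r^{2}$)
$t{\left(3 \right)} + F{\left(-1 \right)} \left(-11\right) = \left(-4 + 3 + 3^{2}\right) - -11 = \left(-4 + 3 + 9\right) + 11 = 8 + 11 = 19$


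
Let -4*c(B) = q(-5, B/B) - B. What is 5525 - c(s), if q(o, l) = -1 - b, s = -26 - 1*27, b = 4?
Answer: 5537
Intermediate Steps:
s = -53 (s = -26 - 27 = -53)
q(o, l) = -5 (q(o, l) = -1 - 1*4 = -1 - 4 = -5)
c(B) = 5/4 + B/4 (c(B) = -(-5 - B)/4 = 5/4 + B/4)
5525 - c(s) = 5525 - (5/4 + (1/4)*(-53)) = 5525 - (5/4 - 53/4) = 5525 - 1*(-12) = 5525 + 12 = 5537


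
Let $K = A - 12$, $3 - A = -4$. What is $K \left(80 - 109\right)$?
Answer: $145$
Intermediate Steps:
$A = 7$ ($A = 3 - -4 = 3 + 4 = 7$)
$K = -5$ ($K = 7 - 12 = -5$)
$K \left(80 - 109\right) = - 5 \left(80 - 109\right) = \left(-5\right) \left(-29\right) = 145$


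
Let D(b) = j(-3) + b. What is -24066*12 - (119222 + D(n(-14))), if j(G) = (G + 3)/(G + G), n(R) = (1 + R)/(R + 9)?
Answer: -2040083/5 ≈ -4.0802e+5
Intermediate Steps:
n(R) = (1 + R)/(9 + R)
j(G) = (3 + G)/(2*G) (j(G) = (3 + G)/((2*G)) = (3 + G)*(1/(2*G)) = (3 + G)/(2*G))
D(b) = b (D(b) = (½)*(3 - 3)/(-3) + b = (½)*(-⅓)*0 + b = 0 + b = b)
-24066*12 - (119222 + D(n(-14))) = -24066*12 - (119222 + (1 - 14)/(9 - 14)) = -288792 - (119222 - 13/(-5)) = -288792 - (119222 - ⅕*(-13)) = -288792 - (119222 + 13/5) = -288792 - 1*596123/5 = -288792 - 596123/5 = -2040083/5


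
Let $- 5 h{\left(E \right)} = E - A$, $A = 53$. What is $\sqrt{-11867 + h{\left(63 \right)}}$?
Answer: $i \sqrt{11869} \approx 108.94 i$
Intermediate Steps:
$h{\left(E \right)} = \frac{53}{5} - \frac{E}{5}$ ($h{\left(E \right)} = - \frac{E - 53}{5} = - \frac{-53 + E}{5} = \frac{53}{5} - \frac{E}{5}$)
$\sqrt{-11867 + h{\left(63 \right)}} = \sqrt{-11867 + \left(\frac{53}{5} - \frac{63}{5}\right)} = \sqrt{-11867 - 2} = \sqrt{-11869} = i \sqrt{11869}$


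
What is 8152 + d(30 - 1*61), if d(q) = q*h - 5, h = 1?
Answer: 8116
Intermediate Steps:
d(q) = -5 + q (d(q) = q*1 - 5 = q - 5 = -5 + q)
8152 + d(30 - 1*61) = 8152 + (-5 + (30 - 1*61)) = 8152 + (-5 + (30 - 61)) = 8152 + (-5 - 31) = 8152 - 36 = 8116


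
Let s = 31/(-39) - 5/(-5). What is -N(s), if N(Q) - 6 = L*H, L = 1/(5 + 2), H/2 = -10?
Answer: -22/7 ≈ -3.1429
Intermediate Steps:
H = -20 (H = 2*(-10) = -20)
L = ⅐ (L = 1/7 = ⅐ ≈ 0.14286)
s = 8/39 (s = 31*(-1/39) - 5*(-⅕) = -31/39 + 1 = 8/39 ≈ 0.20513)
N(Q) = 22/7 (N(Q) = 6 + (⅐)*(-20) = 6 - 20/7 = 22/7)
-N(s) = -1*22/7 = -22/7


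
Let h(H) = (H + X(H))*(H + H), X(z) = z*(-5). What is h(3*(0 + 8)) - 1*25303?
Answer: -29911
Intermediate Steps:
X(z) = -5*z
h(H) = -8*H² (h(H) = (H - 5*H)*(H + H) = (-4*H)*(2*H) = -8*H²)
h(3*(0 + 8)) - 1*25303 = -8*9*(0 + 8)² - 1*25303 = -8*(3*8)² - 25303 = -8*24² - 25303 = -8*576 - 25303 = -4608 - 25303 = -29911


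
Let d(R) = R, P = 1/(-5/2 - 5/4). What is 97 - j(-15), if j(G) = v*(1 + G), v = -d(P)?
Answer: 1511/15 ≈ 100.73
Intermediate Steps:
P = -4/15 (P = 1/(-5*½ - 5*¼) = 1/(-5/2 - 5/4) = 1/(-15/4) = -4/15 ≈ -0.26667)
v = 4/15 (v = -1*(-4/15) = 4/15 ≈ 0.26667)
j(G) = 4/15 + 4*G/15 (j(G) = 4*(1 + G)/15 = 4/15 + 4*G/15)
97 - j(-15) = 97 - (4/15 + (4/15)*(-15)) = 97 - (4/15 - 4) = 97 - 1*(-56/15) = 97 + 56/15 = 1511/15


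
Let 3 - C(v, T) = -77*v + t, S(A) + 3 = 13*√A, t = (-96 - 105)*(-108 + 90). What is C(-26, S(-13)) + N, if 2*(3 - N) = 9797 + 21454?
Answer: -42479/2 ≈ -21240.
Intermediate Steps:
N = -31245/2 (N = 3 - (9797 + 21454)/2 = 3 - ½*31251 = 3 - 31251/2 = -31245/2 ≈ -15623.)
t = 3618 (t = -201*(-18) = 3618)
S(A) = -3 + 13*√A
C(v, T) = -3615 + 77*v (C(v, T) = 3 - (-77*v + 3618) = 3 - (3618 - 77*v) = 3 + (-3618 + 77*v) = -3615 + 77*v)
C(-26, S(-13)) + N = (-3615 + 77*(-26)) - 31245/2 = (-3615 - 2002) - 31245/2 = -5617 - 31245/2 = -42479/2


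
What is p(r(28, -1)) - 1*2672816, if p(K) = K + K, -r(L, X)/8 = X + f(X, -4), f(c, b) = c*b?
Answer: -2672864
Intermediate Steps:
f(c, b) = b*c
r(L, X) = 24*X (r(L, X) = -8*(X - 4*X) = -(-24)*X = 24*X)
p(K) = 2*K
p(r(28, -1)) - 1*2672816 = 2*(24*(-1)) - 1*2672816 = 2*(-24) - 2672816 = -48 - 2672816 = -2672864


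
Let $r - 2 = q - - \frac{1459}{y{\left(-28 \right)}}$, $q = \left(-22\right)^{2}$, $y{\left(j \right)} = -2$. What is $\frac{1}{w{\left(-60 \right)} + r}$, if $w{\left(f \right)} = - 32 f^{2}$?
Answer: $- \frac{2}{230887} \approx -8.6622 \cdot 10^{-6}$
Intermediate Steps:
$q = 484$
$r = - \frac{487}{2}$ ($r = 2 + \left(484 - - \frac{1459}{-2}\right) = 2 + \left(484 - \left(-1459\right) \left(- \frac{1}{2}\right)\right) = 2 + \left(484 - \frac{1459}{2}\right) = 2 - \frac{491}{2} = - \frac{487}{2} \approx -243.5$)
$\frac{1}{w{\left(-60 \right)} + r} = \frac{1}{- 32 \left(-60\right)^{2} - \frac{487}{2}} = \frac{1}{\left(-32\right) 3600 - \frac{487}{2}} = \frac{1}{-115200 - \frac{487}{2}} = \frac{1}{- \frac{230887}{2}} = - \frac{2}{230887}$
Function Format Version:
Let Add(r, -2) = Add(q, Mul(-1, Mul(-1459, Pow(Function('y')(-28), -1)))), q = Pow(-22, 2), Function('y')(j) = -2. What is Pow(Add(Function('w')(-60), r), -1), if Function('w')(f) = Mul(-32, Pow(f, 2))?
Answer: Rational(-2, 230887) ≈ -8.6622e-6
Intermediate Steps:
q = 484
r = Rational(-487, 2) (r = Add(2, Add(484, Mul(-1, Mul(-1459, Pow(-2, -1))))) = Add(2, Add(484, Mul(-1, Mul(-1459, Rational(-1, 2))))) = Add(2, Add(484, Mul(-1, Rational(1459, 2)))) = Add(2, Add(484, Rational(-1459, 2))) = Add(2, Rational(-491, 2)) = Rational(-487, 2) ≈ -243.50)
Pow(Add(Function('w')(-60), r), -1) = Pow(Add(Mul(-32, Pow(-60, 2)), Rational(-487, 2)), -1) = Pow(Add(Mul(-32, 3600), Rational(-487, 2)), -1) = Pow(Add(-115200, Rational(-487, 2)), -1) = Pow(Rational(-230887, 2), -1) = Rational(-2, 230887)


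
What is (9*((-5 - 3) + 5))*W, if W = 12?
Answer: -324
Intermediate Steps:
(9*((-5 - 3) + 5))*W = (9*((-5 - 3) + 5))*12 = (9*(-8 + 5))*12 = (9*(-3))*12 = -27*12 = -324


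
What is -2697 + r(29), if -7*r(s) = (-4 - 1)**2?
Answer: -18904/7 ≈ -2700.6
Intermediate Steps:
r(s) = -25/7 (r(s) = -(-4 - 1)**2/7 = -1/7*(-5)**2 = -1/7*25 = -25/7)
-2697 + r(29) = -2697 - 25/7 = -18904/7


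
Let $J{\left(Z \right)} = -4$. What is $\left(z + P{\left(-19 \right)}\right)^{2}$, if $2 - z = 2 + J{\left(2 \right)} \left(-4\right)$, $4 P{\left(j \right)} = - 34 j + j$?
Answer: $\frac{316969}{16} \approx 19811.0$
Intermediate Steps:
$P{\left(j \right)} = - \frac{33 j}{4}$ ($P{\left(j \right)} = \frac{- 34 j + j}{4} = \frac{\left(-33\right) j}{4} = - \frac{33 j}{4}$)
$z = -16$ ($z = 2 - \left(2 - -16\right) = 2 - \left(2 + 16\right) = 2 - 18 = -16$)
$\left(z + P{\left(-19 \right)}\right)^{2} = \left(-16 - - \frac{627}{4}\right)^{2} = \left(-16 + \frac{627}{4}\right)^{2} = \left(\frac{563}{4}\right)^{2} = \frac{316969}{16}$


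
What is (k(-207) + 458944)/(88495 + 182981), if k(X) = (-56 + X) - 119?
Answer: 76427/45246 ≈ 1.6891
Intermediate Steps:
k(X) = -175 + X
(k(-207) + 458944)/(88495 + 182981) = ((-175 - 207) + 458944)/(88495 + 182981) = (-382 + 458944)/271476 = 458562*(1/271476) = 76427/45246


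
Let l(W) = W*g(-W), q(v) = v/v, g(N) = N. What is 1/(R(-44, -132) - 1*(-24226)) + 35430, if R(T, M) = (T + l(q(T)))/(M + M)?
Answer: 75533323378/2131903 ≈ 35430.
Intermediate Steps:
q(v) = 1
l(W) = -W**2 (l(W) = W*(-W) = -W**2)
R(T, M) = (-1 + T)/(2*M) (R(T, M) = (T - 1*1**2)/(M + M) = (T - 1*1)/((2*M)) = (T - 1)*(1/(2*M)) = (-1 + T)*(1/(2*M)) = (-1 + T)/(2*M))
1/(R(-44, -132) - 1*(-24226)) + 35430 = 1/((1/2)*(-1 - 44)/(-132) - 1*(-24226)) + 35430 = 1/((1/2)*(-1/132)*(-45) + 24226) + 35430 = 1/(15/88 + 24226) + 35430 = 1/(2131903/88) + 35430 = 88/2131903 + 35430 = 75533323378/2131903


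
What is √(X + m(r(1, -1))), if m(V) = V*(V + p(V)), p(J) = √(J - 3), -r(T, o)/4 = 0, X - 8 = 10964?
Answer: 2*√2743 ≈ 104.75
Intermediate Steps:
X = 10972 (X = 8 + 10964 = 10972)
r(T, o) = 0 (r(T, o) = -4*0 = 0)
p(J) = √(-3 + J)
m(V) = V*(V + √(-3 + V))
√(X + m(r(1, -1))) = √(10972 + 0*(0 + √(-3 + 0))) = √(10972 + 0*(0 + √(-3))) = √(10972 + 0*(0 + I*√3)) = √(10972 + 0*(I*√3)) = √(10972 + 0) = √10972 = 2*√2743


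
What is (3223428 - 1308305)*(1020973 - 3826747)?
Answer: -5373402320202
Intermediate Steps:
(3223428 - 1308305)*(1020973 - 3826747) = 1915123*(-2805774) = -5373402320202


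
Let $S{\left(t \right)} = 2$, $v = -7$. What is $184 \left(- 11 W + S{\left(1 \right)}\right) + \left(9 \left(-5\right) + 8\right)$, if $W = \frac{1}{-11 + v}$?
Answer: $\frac{3991}{9} \approx 443.44$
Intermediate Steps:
$W = - \frac{1}{18}$ ($W = \frac{1}{-11 - 7} = \frac{1}{-18} = - \frac{1}{18} \approx -0.055556$)
$184 \left(- 11 W + S{\left(1 \right)}\right) + \left(9 \left(-5\right) + 8\right) = 184 \left(\left(-11\right) \left(- \frac{1}{18}\right) + 2\right) + \left(9 \left(-5\right) + 8\right) = 184 \left(\frac{11}{18} + 2\right) + \left(-45 + 8\right) = 184 \cdot \frac{47}{18} - 37 = \frac{4324}{9} - 37 = \frac{3991}{9}$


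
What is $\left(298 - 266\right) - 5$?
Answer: $27$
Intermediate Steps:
$\left(298 - 266\right) - 5 = 32 - 5 = 27$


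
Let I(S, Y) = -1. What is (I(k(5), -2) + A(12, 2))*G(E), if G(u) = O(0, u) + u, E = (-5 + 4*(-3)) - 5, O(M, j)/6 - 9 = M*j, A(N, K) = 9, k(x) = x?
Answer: 256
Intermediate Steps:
O(M, j) = 54 + 6*M*j (O(M, j) = 54 + 6*(M*j) = 54 + 6*M*j)
E = -22 (E = (-5 - 12) - 5 = -17 - 5 = -22)
G(u) = 54 + u (G(u) = (54 + 6*0*u) + u = (54 + 0) + u = 54 + u)
(I(k(5), -2) + A(12, 2))*G(E) = (-1 + 9)*(54 - 22) = 8*32 = 256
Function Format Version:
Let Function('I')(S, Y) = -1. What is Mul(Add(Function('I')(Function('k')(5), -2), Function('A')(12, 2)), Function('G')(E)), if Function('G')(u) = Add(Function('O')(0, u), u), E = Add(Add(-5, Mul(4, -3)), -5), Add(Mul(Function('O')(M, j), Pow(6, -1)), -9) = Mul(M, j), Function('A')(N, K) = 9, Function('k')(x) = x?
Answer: 256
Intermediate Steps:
Function('O')(M, j) = Add(54, Mul(6, M, j)) (Function('O')(M, j) = Add(54, Mul(6, Mul(M, j))) = Add(54, Mul(6, M, j)))
E = -22 (E = Add(Add(-5, -12), -5) = Add(-17, -5) = -22)
Function('G')(u) = Add(54, u) (Function('G')(u) = Add(Add(54, Mul(6, 0, u)), u) = Add(Add(54, 0), u) = Add(54, u))
Mul(Add(Function('I')(Function('k')(5), -2), Function('A')(12, 2)), Function('G')(E)) = Mul(Add(-1, 9), Add(54, -22)) = Mul(8, 32) = 256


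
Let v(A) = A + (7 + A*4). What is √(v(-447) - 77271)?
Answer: I*√79499 ≈ 281.96*I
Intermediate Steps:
v(A) = 7 + 5*A (v(A) = A + (7 + 4*A) = 7 + 5*A)
√(v(-447) - 77271) = √((7 + 5*(-447)) - 77271) = √((7 - 2235) - 77271) = √(-2228 - 77271) = √(-79499) = I*√79499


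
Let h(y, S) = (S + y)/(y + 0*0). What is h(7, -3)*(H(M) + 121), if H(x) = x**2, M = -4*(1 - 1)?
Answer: 484/7 ≈ 69.143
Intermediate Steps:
M = 0 (M = -4*0 = 0)
h(y, S) = (S + y)/y (h(y, S) = (S + y)/(y + 0) = (S + y)/y)
h(7, -3)*(H(M) + 121) = ((-3 + 7)/7)*(0**2 + 121) = ((1/7)*4)*(0 + 121) = (4/7)*121 = 484/7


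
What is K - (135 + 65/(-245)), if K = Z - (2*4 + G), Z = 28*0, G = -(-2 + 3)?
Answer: -6945/49 ≈ -141.73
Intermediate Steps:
G = -1 (G = -1*1 = -1)
Z = 0
K = -7 (K = 0 - (2*4 - 1) = 0 - (8 - 1) = 0 - 1*7 = 0 - 7 = -7)
K - (135 + 65/(-245)) = -7 - (135 + 65/(-245)) = -7 - (135 + 65*(-1/245)) = -7 - (135 - 13/49) = -7 - 1*6602/49 = -7 - 6602/49 = -6945/49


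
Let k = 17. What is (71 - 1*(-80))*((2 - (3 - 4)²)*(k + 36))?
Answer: 8003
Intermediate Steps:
(71 - 1*(-80))*((2 - (3 - 4)²)*(k + 36)) = (71 - 1*(-80))*((2 - (3 - 4)²)*(17 + 36)) = (71 + 80)*((2 - 1*(-1)²)*53) = 151*((2 - 1*1)*53) = 151*((2 - 1)*53) = 151*(1*53) = 151*53 = 8003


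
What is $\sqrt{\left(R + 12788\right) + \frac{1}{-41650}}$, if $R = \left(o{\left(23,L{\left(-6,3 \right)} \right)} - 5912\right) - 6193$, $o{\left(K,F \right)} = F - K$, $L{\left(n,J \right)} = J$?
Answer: $\frac{\sqrt{938874266}}{1190} \approx 25.749$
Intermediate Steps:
$R = -12125$ ($R = \left(\left(3 - 23\right) - 5912\right) - 6193 = \left(-20 - 5912\right) - 6193 = -5932 - 6193 = -12125$)
$\sqrt{\left(R + 12788\right) + \frac{1}{-41650}} = \sqrt{\left(-12125 + 12788\right) + \frac{1}{-41650}} = \sqrt{663 - \frac{1}{41650}} = \sqrt{\frac{27613949}{41650}} = \frac{\sqrt{938874266}}{1190}$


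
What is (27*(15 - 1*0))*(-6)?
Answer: -2430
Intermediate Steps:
(27*(15 - 1*0))*(-6) = (27*(15 + 0))*(-6) = (27*15)*(-6) = 405*(-6) = -2430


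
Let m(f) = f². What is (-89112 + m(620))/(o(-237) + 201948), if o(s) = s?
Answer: 295288/201711 ≈ 1.4639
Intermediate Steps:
(-89112 + m(620))/(o(-237) + 201948) = (-89112 + 620²)/(-237 + 201948) = (-89112 + 384400)/201711 = 295288*(1/201711) = 295288/201711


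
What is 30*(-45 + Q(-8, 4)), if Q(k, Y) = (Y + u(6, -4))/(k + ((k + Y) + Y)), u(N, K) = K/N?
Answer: -2725/2 ≈ -1362.5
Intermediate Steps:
Q(k, Y) = (-⅔ + Y)/(2*Y + 2*k) (Q(k, Y) = (Y - 4/6)/(k + ((k + Y) + Y)) = (Y - 4*⅙)/(k + ((Y + k) + Y)) = (Y - ⅔)/(k + (k + 2*Y)) = (-⅔ + Y)/(2*Y + 2*k))
30*(-45 + Q(-8, 4)) = 30*(-45 + (-⅓ + (½)*4)/(4 - 8)) = 30*(-45 + (-⅓ + 2)/(-4)) = 30*(-45 - ¼*5/3) = 30*(-45 - 5/12) = 30*(-545/12) = -2725/2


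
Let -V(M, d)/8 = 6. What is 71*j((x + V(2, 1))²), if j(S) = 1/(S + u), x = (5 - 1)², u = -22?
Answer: 71/1002 ≈ 0.070858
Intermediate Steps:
V(M, d) = -48 (V(M, d) = -8*6 = -48)
x = 16 (x = 4² = 16)
j(S) = 1/(-22 + S) (j(S) = 1/(S - 22) = 1/(-22 + S))
71*j((x + V(2, 1))²) = 71/(-22 + (16 - 48)²) = 71/(-22 + (-32)²) = 71/(-22 + 1024) = 71/1002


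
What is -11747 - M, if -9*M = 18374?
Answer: -87349/9 ≈ -9705.4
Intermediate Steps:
M = -18374/9 (M = -1/9*18374 = -18374/9 ≈ -2041.6)
-11747 - M = -11747 - 1*(-18374/9) = -11747 + 18374/9 = -87349/9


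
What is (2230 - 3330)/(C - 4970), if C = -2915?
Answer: 220/1577 ≈ 0.13951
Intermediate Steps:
(2230 - 3330)/(C - 4970) = (2230 - 3330)/(-2915 - 4970) = -1100/(-7885) = -1100*(-1/7885) = 220/1577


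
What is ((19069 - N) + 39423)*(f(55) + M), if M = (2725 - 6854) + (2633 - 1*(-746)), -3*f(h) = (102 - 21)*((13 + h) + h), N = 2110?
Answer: -229531122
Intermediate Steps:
f(h) = -351 - 54*h (f(h) = -(102 - 21)*((13 + h) + h)/3 = -27*(13 + 2*h) = -(1053 + 162*h)/3 = -351 - 54*h)
M = -750 (M = -4129 + (2633 + 746) = -4129 + 3379 = -750)
((19069 - N) + 39423)*(f(55) + M) = ((19069 - 1*2110) + 39423)*((-351 - 54*55) - 750) = ((19069 - 2110) + 39423)*((-351 - 2970) - 750) = (16959 + 39423)*(-3321 - 750) = 56382*(-4071) = -229531122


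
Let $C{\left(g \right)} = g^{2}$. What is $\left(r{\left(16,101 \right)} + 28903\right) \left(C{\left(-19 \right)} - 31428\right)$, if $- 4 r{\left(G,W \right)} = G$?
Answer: $-897805233$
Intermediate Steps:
$r{\left(G,W \right)} = - \frac{G}{4}$
$\left(r{\left(16,101 \right)} + 28903\right) \left(C{\left(-19 \right)} - 31428\right) = \left(\left(- \frac{1}{4}\right) 16 + 28903\right) \left(\left(-19\right)^{2} - 31428\right) = \left(-4 + 28903\right) \left(361 - 31428\right) = 28899 \left(-31067\right) = -897805233$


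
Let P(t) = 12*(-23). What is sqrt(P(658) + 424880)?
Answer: 2*sqrt(106151) ≈ 651.62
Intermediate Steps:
P(t) = -276
sqrt(P(658) + 424880) = sqrt(-276 + 424880) = sqrt(424604) = 2*sqrt(106151)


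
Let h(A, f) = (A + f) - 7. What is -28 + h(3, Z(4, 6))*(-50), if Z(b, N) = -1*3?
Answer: 322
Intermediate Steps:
Z(b, N) = -3
h(A, f) = -7 + A + f
-28 + h(3, Z(4, 6))*(-50) = -28 + (-7 + 3 - 3)*(-50) = -28 - 7*(-50) = -28 + 350 = 322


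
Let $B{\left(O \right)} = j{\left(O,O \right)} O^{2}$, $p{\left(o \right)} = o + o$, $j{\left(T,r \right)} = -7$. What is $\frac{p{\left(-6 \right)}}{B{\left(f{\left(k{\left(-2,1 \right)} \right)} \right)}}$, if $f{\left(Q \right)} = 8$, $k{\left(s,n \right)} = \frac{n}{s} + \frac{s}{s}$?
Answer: $\frac{3}{112} \approx 0.026786$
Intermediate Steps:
$k{\left(s,n \right)} = 1 + \frac{n}{s}$ ($k{\left(s,n \right)} = \frac{n}{s} + 1 = 1 + \frac{n}{s}$)
$p{\left(o \right)} = 2 o$
$B{\left(O \right)} = - 7 O^{2}$
$\frac{p{\left(-6 \right)}}{B{\left(f{\left(k{\left(-2,1 \right)} \right)} \right)}} = \frac{2 \left(-6\right)}{\left(-7\right) 8^{2}} = - \frac{12}{\left(-7\right) 64} = - \frac{12}{-448} = \left(-12\right) \left(- \frac{1}{448}\right) = \frac{3}{112}$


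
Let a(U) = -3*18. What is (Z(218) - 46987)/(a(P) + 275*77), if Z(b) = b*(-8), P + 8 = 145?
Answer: -48731/21121 ≈ -2.3072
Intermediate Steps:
P = 137 (P = -8 + 145 = 137)
Z(b) = -8*b
a(U) = -54
(Z(218) - 46987)/(a(P) + 275*77) = (-8*218 - 46987)/(-54 + 275*77) = (-1744 - 46987)/(-54 + 21175) = -48731/21121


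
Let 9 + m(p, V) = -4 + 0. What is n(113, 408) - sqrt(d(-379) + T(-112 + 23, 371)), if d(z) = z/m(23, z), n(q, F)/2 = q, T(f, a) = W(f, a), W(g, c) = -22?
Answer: 226 - sqrt(1209)/13 ≈ 223.33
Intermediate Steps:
m(p, V) = -13 (m(p, V) = -9 + (-4 + 0) = -9 - 4 = -13)
T(f, a) = -22
n(q, F) = 2*q
d(z) = -z/13 (d(z) = z/(-13) = z*(-1/13) = -z/13)
n(113, 408) - sqrt(d(-379) + T(-112 + 23, 371)) = 2*113 - sqrt(-1/13*(-379) - 22) = 226 - sqrt(379/13 - 22) = 226 - sqrt(93/13) = 226 - sqrt(1209)/13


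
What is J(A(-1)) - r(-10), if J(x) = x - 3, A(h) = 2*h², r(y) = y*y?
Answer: -101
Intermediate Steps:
r(y) = y²
J(x) = -3 + x
J(A(-1)) - r(-10) = (-3 + 2*(-1)²) - 1*(-10)² = (-3 + 2*1) - 1*100 = (-3 + 2) - 100 = -1 - 100 = -101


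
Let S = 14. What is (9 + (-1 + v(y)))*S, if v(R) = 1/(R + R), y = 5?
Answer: 567/5 ≈ 113.40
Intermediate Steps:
v(R) = 1/(2*R)
(9 + (-1 + v(y)))*S = (9 + (-1 + (½)/5))*14 = (9 + (-1 + (½)*(⅕)))*14 = (9 + (-1 + ⅒))*14 = (9 - 9/10)*14 = (81/10)*14 = 567/5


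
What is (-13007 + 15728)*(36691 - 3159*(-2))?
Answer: 117027489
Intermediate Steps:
(-13007 + 15728)*(36691 - 3159*(-2)) = 2721*(36691 + 6318) = 2721*43009 = 117027489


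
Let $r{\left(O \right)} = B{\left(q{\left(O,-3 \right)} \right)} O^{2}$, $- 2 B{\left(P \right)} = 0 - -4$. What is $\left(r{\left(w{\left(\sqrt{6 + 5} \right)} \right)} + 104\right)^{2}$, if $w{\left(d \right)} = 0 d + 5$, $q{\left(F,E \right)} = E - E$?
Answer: $2916$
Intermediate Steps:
$q{\left(F,E \right)} = 0$
$w{\left(d \right)} = 5$ ($w{\left(d \right)} = 0 + 5 = 5$)
$B{\left(P \right)} = -2$ ($B{\left(P \right)} = - \frac{0 - -4}{2} = - \frac{0 + 4}{2} = \left(- \frac{1}{2}\right) 4 = -2$)
$r{\left(O \right)} = - 2 O^{2}$
$\left(r{\left(w{\left(\sqrt{6 + 5} \right)} \right)} + 104\right)^{2} = \left(- 2 \cdot 5^{2} + 104\right)^{2} = \left(\left(-2\right) 25 + 104\right)^{2} = \left(-50 + 104\right)^{2} = 54^{2} = 2916$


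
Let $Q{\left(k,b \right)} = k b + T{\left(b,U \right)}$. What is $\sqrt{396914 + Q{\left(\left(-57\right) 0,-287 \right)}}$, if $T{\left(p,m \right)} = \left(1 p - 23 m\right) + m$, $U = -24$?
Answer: $\sqrt{397155} \approx 630.2$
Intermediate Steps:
$T{\left(p,m \right)} = p - 22 m$ ($T{\left(p,m \right)} = \left(p - 23 m\right) + m = p - 22 m$)
$Q{\left(k,b \right)} = 528 + b + b k$ ($Q{\left(k,b \right)} = k b + \left(b - -528\right) = b k + \left(b + 528\right) = b k + \left(528 + b\right) = 528 + b + b k$)
$\sqrt{396914 + Q{\left(\left(-57\right) 0,-287 \right)}} = \sqrt{396914 - \left(-241 + 287 \left(-57\right) 0\right)} = \sqrt{396914 - -241} = \sqrt{396914 + \left(528 - 287 + 0\right)} = \sqrt{396914 + 241} = \sqrt{397155}$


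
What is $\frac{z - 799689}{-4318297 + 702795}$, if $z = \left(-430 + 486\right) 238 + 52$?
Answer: $\frac{786309}{3615502} \approx 0.21748$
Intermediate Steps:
$z = 13380$ ($z = 56 \cdot 238 + 52 = 13328 + 52 = 13380$)
$\frac{z - 799689}{-4318297 + 702795} = \frac{13380 - 799689}{-4318297 + 702795} = - \frac{786309}{-3615502} = \left(-786309\right) \left(- \frac{1}{3615502}\right) = \frac{786309}{3615502}$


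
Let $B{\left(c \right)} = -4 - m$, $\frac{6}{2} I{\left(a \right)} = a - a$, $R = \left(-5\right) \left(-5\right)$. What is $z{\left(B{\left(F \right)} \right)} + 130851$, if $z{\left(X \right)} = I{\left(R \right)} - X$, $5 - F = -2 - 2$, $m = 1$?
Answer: $130856$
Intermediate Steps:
$R = 25$
$I{\left(a \right)} = 0$ ($I{\left(a \right)} = \frac{a - a}{3} = \frac{1}{3} \cdot 0 = 0$)
$F = 9$ ($F = 5 - \left(-2 - 2\right) = 5 - -4 = 5 + 4 = 9$)
$B{\left(c \right)} = -5$ ($B{\left(c \right)} = -4 - 1 = -5$)
$z{\left(X \right)} = - X$ ($z{\left(X \right)} = 0 - X = - X$)
$z{\left(B{\left(F \right)} \right)} + 130851 = \left(-1\right) \left(-5\right) + 130851 = 5 + 130851 = 130856$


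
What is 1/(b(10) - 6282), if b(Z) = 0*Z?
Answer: -1/6282 ≈ -0.00015918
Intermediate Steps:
b(Z) = 0
1/(b(10) - 6282) = 1/(0 - 6282) = 1/(-6282) = -1/6282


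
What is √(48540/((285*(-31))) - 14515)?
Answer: I*√5037464319/589 ≈ 120.5*I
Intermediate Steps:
√(48540/((285*(-31))) - 14515) = √(48540/(-8835) - 14515) = √(48540*(-1/8835) - 14515) = √(-3236/589 - 14515) = √(-8552571/589) = I*√5037464319/589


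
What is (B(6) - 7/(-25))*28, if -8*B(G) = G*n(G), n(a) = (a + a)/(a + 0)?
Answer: -854/25 ≈ -34.160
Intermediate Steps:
n(a) = 2 (n(a) = (2*a)/a = 2)
B(G) = -G/4 (B(G) = -G*2/8 = -G/4)
(B(6) - 7/(-25))*28 = (-¼*6 - 7/(-25))*28 = (-3/2 - 7*(-1/25))*28 = (-3/2 + 7/25)*28 = -61/50*28 = -854/25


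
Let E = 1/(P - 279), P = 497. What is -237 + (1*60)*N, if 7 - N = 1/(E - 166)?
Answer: 6635301/36187 ≈ 183.36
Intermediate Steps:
E = 1/218 (E = 1/(497 - 279) = 1/218 ≈ 0.0045872)
N = 253527/36187 (N = 7 - 1/(1/218 - 166) = 7 - 1/(-36187/218) = 7 - 1*(-218/36187) = 7 + 218/36187 = 253527/36187 ≈ 7.0060)
-237 + (1*60)*N = -237 + (1*60)*(253527/36187) = -237 + 60*(253527/36187) = -237 + 15211620/36187 = 6635301/36187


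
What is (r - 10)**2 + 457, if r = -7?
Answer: 746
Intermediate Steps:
(r - 10)**2 + 457 = (-7 - 10)**2 + 457 = (-17)**2 + 457 = 289 + 457 = 746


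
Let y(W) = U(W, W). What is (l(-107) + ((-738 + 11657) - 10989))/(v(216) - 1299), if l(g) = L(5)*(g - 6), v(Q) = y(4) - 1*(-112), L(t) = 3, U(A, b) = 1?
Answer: 409/1186 ≈ 0.34486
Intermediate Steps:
y(W) = 1
v(Q) = 113 (v(Q) = 1 - 1*(-112) = 1 + 112 = 113)
l(g) = -18 + 3*g (l(g) = 3*(g - 6) = 3*(-6 + g) = -18 + 3*g)
(l(-107) + ((-738 + 11657) - 10989))/(v(216) - 1299) = ((-18 + 3*(-107)) + ((-738 + 11657) - 10989))/(113 - 1299) = ((-18 - 321) + (10919 - 10989))/(-1186) = (-339 - 70)*(-1/1186) = -409*(-1/1186) = 409/1186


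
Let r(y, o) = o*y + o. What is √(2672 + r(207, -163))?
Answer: 16*I*√122 ≈ 176.73*I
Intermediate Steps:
r(y, o) = o + o*y
√(2672 + r(207, -163)) = √(2672 - 163*(1 + 207)) = √(2672 - 163*208) = √(2672 - 33904) = √(-31232) = 16*I*√122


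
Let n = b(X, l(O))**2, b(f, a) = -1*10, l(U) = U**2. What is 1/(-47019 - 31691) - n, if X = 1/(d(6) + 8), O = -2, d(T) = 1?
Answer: -7871001/78710 ≈ -100.00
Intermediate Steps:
X = 1/9 (X = 1/(1 + 8) = 1/9 ≈ 0.11111)
b(f, a) = -10
n = 100 (n = (-10)**2 = 100)
1/(-47019 - 31691) - n = 1/(-47019 - 31691) - 1*100 = 1/(-78710) - 100 = -1/78710 - 100 = -7871001/78710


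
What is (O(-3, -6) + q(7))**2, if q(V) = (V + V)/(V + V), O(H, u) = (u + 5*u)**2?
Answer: 1682209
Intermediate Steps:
O(H, u) = 36*u**2 (O(H, u) = (6*u)**2 = 36*u**2)
q(V) = 1 (q(V) = (2*V)/((2*V)) = (2*V)*(1/(2*V)) = 1)
(O(-3, -6) + q(7))**2 = (36*(-6)**2 + 1)**2 = (36*36 + 1)**2 = (1296 + 1)**2 = 1297**2 = 1682209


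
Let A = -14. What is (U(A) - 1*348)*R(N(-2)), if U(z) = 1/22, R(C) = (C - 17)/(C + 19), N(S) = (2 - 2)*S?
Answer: 130135/418 ≈ 311.33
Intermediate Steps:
N(S) = 0 (N(S) = 0*S = 0)
R(C) = (-17 + C)/(19 + C)
U(z) = 1/22
(U(A) - 1*348)*R(N(-2)) = (1/22 - 1*348)*((-17 + 0)/(19 + 0)) = (1/22 - 348)*(-17/19) = -7655*(-17)/418 = -7655/22*(-17/19) = 130135/418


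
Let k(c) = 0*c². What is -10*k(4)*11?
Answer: 0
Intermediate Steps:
k(c) = 0
-10*k(4)*11 = -10*0*11 = 0*11 = 0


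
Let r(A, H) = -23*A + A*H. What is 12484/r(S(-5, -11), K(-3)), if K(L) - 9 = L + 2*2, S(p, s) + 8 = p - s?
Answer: 6242/13 ≈ 480.15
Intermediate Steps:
S(p, s) = -8 + p - s (S(p, s) = -8 + (p - s) = -8 + p - s)
K(L) = 13 + L (K(L) = 9 + (L + 2*2) = 9 + (L + 4) = 9 + (4 + L) = 13 + L)
12484/r(S(-5, -11), K(-3)) = 12484/(((-8 - 5 - 1*(-11))*(-23 + (13 - 3)))) = 12484/(((-8 - 5 + 11)*(-23 + 10))) = 12484/((-2*(-13))) = 12484/26 = 12484*(1/26) = 6242/13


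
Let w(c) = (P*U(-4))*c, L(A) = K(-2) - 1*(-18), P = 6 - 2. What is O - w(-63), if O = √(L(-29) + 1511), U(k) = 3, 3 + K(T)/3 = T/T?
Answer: 756 + √1523 ≈ 795.03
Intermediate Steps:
K(T) = -6 (K(T) = -9 + 3*(T/T) = -9 + 3*1 = -9 + 3 = -6)
P = 4
L(A) = 12 (L(A) = -6 - 1*(-18) = -6 + 18 = 12)
O = √1523 (O = √(12 + 1511) = √1523 ≈ 39.026)
w(c) = 12*c (w(c) = (4*3)*c = 12*c)
O - w(-63) = √1523 - 12*(-63) = √1523 - 1*(-756) = √1523 + 756 = 756 + √1523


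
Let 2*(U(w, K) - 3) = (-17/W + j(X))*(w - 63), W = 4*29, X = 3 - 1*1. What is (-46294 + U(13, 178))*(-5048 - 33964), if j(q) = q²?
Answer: 52480220043/29 ≈ 1.8097e+9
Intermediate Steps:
X = 2 (X = 3 - 1 = 2)
W = 116
U(w, K) = -27465/232 + 447*w/232 (U(w, K) = 3 + ((-17/116 + 2²)*(w - 63))/2 = 3 + ((-17*1/116 + 4)*(-63 + w))/2 = 3 + ((-17/116 + 4)*(-63 + w))/2 = 3 + (447*(-63 + w)/116)/2 = 3 + (-28161/116 + 447*w/116)/2 = 3 + (-28161/232 + 447*w/232) = -27465/232 + 447*w/232)
(-46294 + U(13, 178))*(-5048 - 33964) = (-46294 + (-27465/232 + (447/232)*13))*(-5048 - 33964) = (-46294 + (-27465/232 + 5811/232))*(-39012) = (-46294 - 10827/116)*(-39012) = -5380931/116*(-39012) = 52480220043/29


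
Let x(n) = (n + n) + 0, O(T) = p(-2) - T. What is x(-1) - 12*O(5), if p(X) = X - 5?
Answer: 142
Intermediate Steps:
p(X) = -5 + X
O(T) = -7 - T (O(T) = (-5 - 2) - T = -7 - T)
x(n) = 2*n (x(n) = 2*n + 0 = 2*n)
x(-1) - 12*O(5) = 2*(-1) - 12*(-7 - 1*5) = -2 - 12*(-7 - 5) = -2 - 12*(-12) = -2 + 144 = 142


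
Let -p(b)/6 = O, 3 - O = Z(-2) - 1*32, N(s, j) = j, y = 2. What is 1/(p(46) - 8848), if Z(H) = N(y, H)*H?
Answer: -1/9034 ≈ -0.00011069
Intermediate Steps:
Z(H) = H² (Z(H) = H*H = H²)
O = 31 (O = 3 - ((-2)² - 1*32) = 3 - (4 - 32) = 3 - 1*(-28) = 3 + 28 = 31)
p(b) = -186 (p(b) = -6*31 = -186)
1/(p(46) - 8848) = 1/(-186 - 8848) = 1/(-9034) = -1/9034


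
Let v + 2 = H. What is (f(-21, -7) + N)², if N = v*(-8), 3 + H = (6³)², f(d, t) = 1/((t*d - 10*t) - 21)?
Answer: 5350742113620289/38416 ≈ 1.3928e+11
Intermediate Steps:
f(d, t) = 1/(-21 - 10*t + d*t) (f(d, t) = 1/((d*t - 10*t) - 21) = 1/((-10*t + d*t) - 21) = 1/(-21 - 10*t + d*t))
H = 46653 (H = -3 + (6³)² = -3 + 216² = -3 + 46656 = 46653)
v = 46651 (v = -2 + 46653 = 46651)
N = -373208 (N = 46651*(-8) = -373208)
(f(-21, -7) + N)² = (1/(-21 - 10*(-7) - 21*(-7)) - 373208)² = (1/(-21 + 70 + 147) - 373208)² = (1/196 - 373208)² = (-73148767/196)² = 5350742113620289/38416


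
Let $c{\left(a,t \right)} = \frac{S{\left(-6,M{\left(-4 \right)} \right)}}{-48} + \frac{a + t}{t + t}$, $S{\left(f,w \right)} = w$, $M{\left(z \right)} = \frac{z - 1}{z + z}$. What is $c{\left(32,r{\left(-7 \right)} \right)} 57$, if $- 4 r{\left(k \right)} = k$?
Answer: $\frac{491815}{896} \approx 548.9$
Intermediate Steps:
$r{\left(k \right)} = - \frac{k}{4}$
$M{\left(z \right)} = \frac{-1 + z}{2 z}$
$c{\left(a,t \right)} = - \frac{5}{384} + \frac{a + t}{2 t}$ ($c{\left(a,t \right)} = \frac{\frac{1}{2} \frac{1}{-4} \left(-1 - 4\right)}{-48} + \frac{a + t}{t + t} = \frac{1}{2} \left(- \frac{1}{4}\right) \left(-5\right) \left(- \frac{1}{48}\right) + \frac{a + t}{2 t} = \frac{5}{8} \left(- \frac{1}{48}\right) + \left(a + t\right) \frac{1}{2 t} = - \frac{5}{384} + \frac{a + t}{2 t}$)
$c{\left(32,r{\left(-7 \right)} \right)} 57 = \left(\frac{187}{384} + \frac{1}{2} \cdot 32 \frac{1}{\left(- \frac{1}{4}\right) \left(-7\right)}\right) 57 = \left(\frac{187}{384} + \frac{1}{2} \cdot 32 \frac{1}{\frac{7}{4}}\right) 57 = \left(\frac{187}{384} + \frac{1}{2} \cdot 32 \cdot \frac{4}{7}\right) 57 = \left(\frac{187}{384} + \frac{64}{7}\right) 57 = \frac{25885}{2688} \cdot 57 = \frac{491815}{896}$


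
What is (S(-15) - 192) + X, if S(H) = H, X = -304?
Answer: -511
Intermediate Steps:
(S(-15) - 192) + X = (-15 - 192) - 304 = -207 - 304 = -511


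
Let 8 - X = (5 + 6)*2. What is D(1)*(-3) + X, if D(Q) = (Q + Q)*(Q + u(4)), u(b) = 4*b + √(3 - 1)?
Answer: -116 - 6*√2 ≈ -124.49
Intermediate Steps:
u(b) = √2 + 4*b (u(b) = 4*b + √2 = √2 + 4*b)
D(Q) = 2*Q*(16 + Q + √2) (D(Q) = (Q + Q)*(Q + (√2 + 4*4)) = (2*Q)*(Q + (√2 + 16)) = (2*Q)*(Q + (16 + √2)) = (2*Q)*(16 + Q + √2) = 2*Q*(16 + Q + √2))
X = -14 (X = 8 - (5 + 6)*2 = 8 - 11*2 = 8 - 1*22 = 8 - 22 = -14)
D(1)*(-3) + X = (2*1*(16 + 1 + √2))*(-3) - 14 = (2*1*(17 + √2))*(-3) - 14 = (34 + 2*√2)*(-3) - 14 = (-102 - 6*√2) - 14 = -116 - 6*√2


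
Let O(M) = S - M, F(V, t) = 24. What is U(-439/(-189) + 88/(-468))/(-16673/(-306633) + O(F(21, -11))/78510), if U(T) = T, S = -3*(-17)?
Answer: 14029650508150/359616435633 ≈ 39.013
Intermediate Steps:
S = 51
O(M) = 51 - M
U(-439/(-189) + 88/(-468))/(-16673/(-306633) + O(F(21, -11))/78510) = (-439/(-189) + 88/(-468))/(-16673/(-306633) + (51 - 1*24)/78510) = (-439*(-1/189) + 88*(-1/468))/(-16673*(-1/306633) + (51 - 24)*(1/78510)) = (439/189 - 22/117)/(16673/306633 + 27*(1/78510)) = 5245/(2457*(16673/306633 + 9/26170)) = 5245/(2457*(439092107/8024585610)) = (5245/2457)*(8024585610/439092107) = 14029650508150/359616435633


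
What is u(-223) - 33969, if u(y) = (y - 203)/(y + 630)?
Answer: -13825809/407 ≈ -33970.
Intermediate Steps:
u(y) = (-203 + y)/(630 + y)
u(-223) - 33969 = (-203 - 223)/(630 - 223) - 33969 = -426/407 - 33969 = -13825809/407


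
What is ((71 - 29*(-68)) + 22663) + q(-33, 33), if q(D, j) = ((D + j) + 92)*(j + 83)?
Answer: 35378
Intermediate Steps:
q(D, j) = (83 + j)*(92 + D + j) (q(D, j) = (92 + D + j)*(83 + j) = (83 + j)*(92 + D + j))
((71 - 29*(-68)) + 22663) + q(-33, 33) = ((71 - 29*(-68)) + 22663) + (7636 + 33**2 + 83*(-33) + 175*33 - 33*33) = ((71 + 1972) + 22663) + (7636 + 1089 - 2739 + 5775 - 1089) = (2043 + 22663) + 10672 = 24706 + 10672 = 35378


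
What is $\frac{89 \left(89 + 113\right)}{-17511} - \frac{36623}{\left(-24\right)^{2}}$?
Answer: $- \frac{217220227}{3362112} \approx -64.608$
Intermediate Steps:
$\frac{89 \left(89 + 113\right)}{-17511} - \frac{36623}{\left(-24\right)^{2}} = 89 \cdot 202 \left(- \frac{1}{17511}\right) - \frac{36623}{576} = 17978 \left(- \frac{1}{17511}\right) - \frac{36623}{576} = - \frac{17978}{17511} - \frac{36623}{576} = - \frac{217220227}{3362112}$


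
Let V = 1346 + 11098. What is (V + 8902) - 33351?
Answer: -12005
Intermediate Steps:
V = 12444
(V + 8902) - 33351 = (12444 + 8902) - 33351 = 21346 - 33351 = -12005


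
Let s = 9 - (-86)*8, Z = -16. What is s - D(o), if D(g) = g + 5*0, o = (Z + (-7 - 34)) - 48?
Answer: 802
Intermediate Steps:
o = -105 (o = (-16 + (-7 - 34)) - 48 = (-16 - 41) - 48 = -57 - 48 = -105)
D(g) = g (D(g) = g + 0 = g)
s = 697 (s = 9 - 86*(-8) = 9 + 688 = 697)
s - D(o) = 697 - 1*(-105) = 697 + 105 = 802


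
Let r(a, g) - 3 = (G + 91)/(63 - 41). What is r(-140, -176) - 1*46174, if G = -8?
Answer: -1015679/22 ≈ -46167.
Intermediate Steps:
r(a, g) = 149/22 (r(a, g) = 3 + (-8 + 91)/(63 - 41) = 3 + 83/22 = 149/22)
r(-140, -176) - 1*46174 = 149/22 - 1*46174 = 149/22 - 46174 = -1015679/22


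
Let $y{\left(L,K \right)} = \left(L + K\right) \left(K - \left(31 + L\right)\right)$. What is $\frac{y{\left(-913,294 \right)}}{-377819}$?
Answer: $\frac{727944}{377819} \approx 1.9267$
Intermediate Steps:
$y{\left(L,K \right)} = \left(K + L\right) \left(-31 + K - L\right)$
$\frac{y{\left(-913,294 \right)}}{-377819} = \frac{294^{2} - \left(-913\right)^{2} - 9114 - -28303}{-377819} = \left(86436 - 833569 - 9114 + 28303\right) \left(- \frac{1}{377819}\right) = \left(-727944\right) \left(- \frac{1}{377819}\right) = \frac{727944}{377819}$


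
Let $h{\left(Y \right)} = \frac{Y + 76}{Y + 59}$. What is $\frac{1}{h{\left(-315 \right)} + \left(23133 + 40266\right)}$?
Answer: $\frac{256}{16230383} \approx 1.5773 \cdot 10^{-5}$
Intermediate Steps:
$h{\left(Y \right)} = \frac{76 + Y}{59 + Y}$
$\frac{1}{h{\left(-315 \right)} + \left(23133 + 40266\right)} = \frac{1}{\frac{76 - 315}{59 - 315} + \left(23133 + 40266\right)} = \frac{1}{\frac{1}{-256} \left(-239\right) + 63399} = \frac{1}{\left(- \frac{1}{256}\right) \left(-239\right) + 63399} = \frac{1}{\frac{239}{256} + 63399} = \frac{1}{\frac{16230383}{256}} = \frac{256}{16230383}$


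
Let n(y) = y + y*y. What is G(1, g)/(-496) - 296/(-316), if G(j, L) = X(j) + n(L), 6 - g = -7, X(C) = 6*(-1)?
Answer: 1425/2449 ≈ 0.58187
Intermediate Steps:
X(C) = -6
n(y) = y + y**2
g = 13 (g = 6 - 1*(-7) = 6 + 7 = 13)
G(j, L) = -6 + L*(1 + L)
G(1, g)/(-496) - 296/(-316) = (-6 + 13*(1 + 13))/(-496) - 296/(-316) = (-6 + 13*14)*(-1/496) - 296*(-1/316) = (-6 + 182)*(-1/496) + 74/79 = 176*(-1/496) + 74/79 = -11/31 + 74/79 = 1425/2449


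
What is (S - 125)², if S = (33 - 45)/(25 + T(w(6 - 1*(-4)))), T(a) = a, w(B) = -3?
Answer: 1907161/121 ≈ 15762.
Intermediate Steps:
S = -6/11 (S = (33 - 45)/(25 - 3) = -12/22 = -12*1/22 = -6/11 ≈ -0.54545)
(S - 125)² = (-6/11 - 125)² = (-1381/11)² = 1907161/121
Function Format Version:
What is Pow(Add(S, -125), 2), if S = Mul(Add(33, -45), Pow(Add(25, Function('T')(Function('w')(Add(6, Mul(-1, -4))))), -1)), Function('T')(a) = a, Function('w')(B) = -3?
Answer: Rational(1907161, 121) ≈ 15762.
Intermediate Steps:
S = Rational(-6, 11) (S = Mul(Add(33, -45), Pow(Add(25, -3), -1)) = Mul(-12, Pow(22, -1)) = Mul(-12, Rational(1, 22)) = Rational(-6, 11) ≈ -0.54545)
Pow(Add(S, -125), 2) = Pow(Add(Rational(-6, 11), -125), 2) = Pow(Rational(-1381, 11), 2) = Rational(1907161, 121)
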